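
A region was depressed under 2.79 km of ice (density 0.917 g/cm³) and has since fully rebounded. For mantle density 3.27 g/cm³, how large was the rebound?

0.782 km

Removing the load lets mantle flow back in; uplift u satisfies ρ_ice t = ρ_m u.
u = t ρ_ice/ρ_m = 2.79 km × 0.917/3.27 = 0.782 km.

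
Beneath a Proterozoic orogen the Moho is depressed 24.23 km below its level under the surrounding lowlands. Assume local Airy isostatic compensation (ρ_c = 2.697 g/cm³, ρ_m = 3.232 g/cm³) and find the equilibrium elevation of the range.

4.81 km

Isostatic balance requires: ρ_c h = (ρ_m − ρ_c) r.
h = r (ρ_m − ρ_c) / ρ_c = 24.23 km × (3.232 − 2.697) / 2.697 = 4.81 km.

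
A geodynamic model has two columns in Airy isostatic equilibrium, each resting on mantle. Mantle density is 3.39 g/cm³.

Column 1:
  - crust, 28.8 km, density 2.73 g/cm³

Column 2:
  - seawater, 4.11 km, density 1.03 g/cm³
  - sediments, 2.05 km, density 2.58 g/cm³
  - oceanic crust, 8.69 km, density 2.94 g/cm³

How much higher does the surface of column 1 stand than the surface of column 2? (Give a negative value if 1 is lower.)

For any compensation level in the mantle, the mantle terms cancel and isostasy reduces to e = (Σt_1 − Σt_2) − (Σ(ρt)_1 − Σ(ρt)_2) / ρ_m.
Σt_1 = 28.8 km; Σt_2 = 14.85 km; Σ(ρt)_1 = 78.624; Σ(ρt)_2 = 35.0709 (in km·g/cm³).
e = (28.8 − 14.85) − (78.624 − 35.0709) / 3.39 = 1.1 km.

1.1 km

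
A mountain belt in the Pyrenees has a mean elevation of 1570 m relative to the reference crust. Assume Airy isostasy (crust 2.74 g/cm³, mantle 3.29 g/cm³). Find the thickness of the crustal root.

7820 m

By Archimedes' principle applied to the lithosphere: the weight of the topography is balanced by the buoyancy of the root, ρ_c h = (ρ_m − ρ_c) r.
r = h · ρ_c / (ρ_m − ρ_c) = 1570 m × 2.74 / (3.29 − 2.74) = 7820 m.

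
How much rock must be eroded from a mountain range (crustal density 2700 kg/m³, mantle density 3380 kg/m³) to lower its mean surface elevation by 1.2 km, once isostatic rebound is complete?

5.96 km

Net drop Δ = e − u = e − e ρ_c/ρ_m = e (ρ_m − ρ_c)/ρ_m.
e = Δ ρ_m/(ρ_m − ρ_c) = 1.2 km × 3380/680 = 5.96 km.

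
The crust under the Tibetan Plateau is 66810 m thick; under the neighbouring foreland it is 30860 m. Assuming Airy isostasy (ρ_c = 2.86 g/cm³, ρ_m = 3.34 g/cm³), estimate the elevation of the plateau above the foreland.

Excess crust Δ = 66810 m − 30860 m = 35950 m, split between elevation h and root r with h + r = Δ.
Airy balance ρ_c h = (ρ_m − ρ_c) r gives r = h ρ_c/(ρ_m − ρ_c), so h (1 + ρ_c/(ρ_m − ρ_c)) = Δ, i.e. h = Δ (ρ_m − ρ_c)/ρ_m.
h = 35950 m × 0.48/3.34 = 5170 m.

5170 m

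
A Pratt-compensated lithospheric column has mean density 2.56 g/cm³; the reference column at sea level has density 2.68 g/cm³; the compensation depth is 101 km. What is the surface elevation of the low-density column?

4.73 km

ρ_ref D = ρ (D + h) → h = D (ρ_ref − ρ)/ρ.
h = 101 km × (2.68 − 2.56)/2.56 = 4.73 km.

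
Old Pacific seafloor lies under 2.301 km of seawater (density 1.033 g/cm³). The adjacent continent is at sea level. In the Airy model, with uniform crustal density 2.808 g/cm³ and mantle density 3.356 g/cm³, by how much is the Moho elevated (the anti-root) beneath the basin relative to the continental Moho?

In Airy isostatic equilibrium: replacing crust with seawater at the top is compensated by replacing crust with mantle at the base: d (ρ_c − ρ_w) = a (ρ_m − ρ_c).
a = d (ρ_c − ρ_w)/(ρ_m − ρ_c) = 2.301 km × 1.775/0.548 = 7.45 km.

7.45 km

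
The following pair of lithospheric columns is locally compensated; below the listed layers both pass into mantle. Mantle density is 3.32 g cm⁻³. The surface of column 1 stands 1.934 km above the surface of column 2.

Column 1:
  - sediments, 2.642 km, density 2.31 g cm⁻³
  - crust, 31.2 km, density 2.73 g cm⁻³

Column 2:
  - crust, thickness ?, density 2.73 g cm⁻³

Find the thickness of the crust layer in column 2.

Take the compensation level at the base of the deeper column (depth z_c below the surface of column 1) and equate Σ ρ_i t_i down to z_c; mantle fills any gap and the z_c terms cancel.
Column 1: 2.642×2.31 + 31.2×2.73 + (z_c − 33.842)×3.32
Column 2: 1.934×0 + x×2.73 + (z_c − 1.934 − 0 − x)×3.32
The z_c×3.32 term appears on both sides and cancels. Collect the known terms of each column as K = Σ(ρt)_known − 3.32 × (depth of known layers): K_1 = 91.27902 − 3.32×33.842 = −21.07642; K_2 = 0 − 3.32×(1.934 + 0) = −6.42088.
Balance: K_1 = K_2 − x×(3.32 − 2.73), so x = (K_2 − K_1)/(3.32 − 2.73) = 14.6555/0.59 = 24.8 km.

24.8 km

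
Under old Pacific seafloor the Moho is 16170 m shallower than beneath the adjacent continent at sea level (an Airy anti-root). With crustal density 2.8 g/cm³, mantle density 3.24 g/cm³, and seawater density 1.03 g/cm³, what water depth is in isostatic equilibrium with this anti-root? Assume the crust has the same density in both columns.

4020 m

Replacing a thickness d of crust by seawater at the top must be balanced by replacing crust with mantle at the base: d (ρ_c − ρ_w) = a (ρ_m − ρ_c).
d = a (ρ_m − ρ_c)/(ρ_c − ρ_w) = 16170 m × 0.44/1.77 = 4020 m.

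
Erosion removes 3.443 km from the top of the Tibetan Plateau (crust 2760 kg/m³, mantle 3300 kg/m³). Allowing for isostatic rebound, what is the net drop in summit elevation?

0.563 km

Rebound u = e ρ_c/ρ_m = 3.443 km × 2760/3300 = 2.88 km.
Net surface drop = e − u = 3.443 km − 2.88 km = e (ρ_m − ρ_c)/ρ_m = 0.563 km.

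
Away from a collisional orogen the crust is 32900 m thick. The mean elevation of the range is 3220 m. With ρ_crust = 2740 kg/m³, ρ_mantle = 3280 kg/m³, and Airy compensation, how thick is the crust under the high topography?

52500 m

Root depth r = h ρ_c / (ρ_m − ρ_c) = 3220 m × 2740 / 540 = 16340 m.
Total thickness = T + h + r = 32900 m + 3220 m + 16340 m = 52500 m.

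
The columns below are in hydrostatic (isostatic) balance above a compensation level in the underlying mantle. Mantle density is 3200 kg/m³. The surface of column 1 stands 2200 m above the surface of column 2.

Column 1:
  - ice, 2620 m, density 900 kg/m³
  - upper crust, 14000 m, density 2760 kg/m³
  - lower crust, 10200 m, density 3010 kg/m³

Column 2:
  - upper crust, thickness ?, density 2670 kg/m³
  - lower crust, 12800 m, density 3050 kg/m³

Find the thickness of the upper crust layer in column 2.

Take the compensation level at the base of the deeper column (depth z_c below the surface of column 1) and equate Σ ρ_i t_i down to z_c; mantle fills any gap and the z_c terms cancel.
Column 1: 2620×900 + 14000×2760 + 10200×3010 + (z_c − 26820)×3200
Column 2: 2200×0 + x×2670 + 12800×3050 + (z_c − 2200 − 12800 − x)×3200
The z_c×3200 term appears on both sides and cancels. Collect the known terms of each column as K = Σ(ρt)_known − 3200 × (depth of known layers): K_1 = 71700000 − 3200×26820 = −14124000; K_2 = 39040000 − 3200×(2200 + 12800) = −8960000.
Balance: K_1 = K_2 − x×(3200 − 2670), so x = (K_2 − K_1)/(3200 − 2670) = 5164000/530 = 9740 m.

9740 m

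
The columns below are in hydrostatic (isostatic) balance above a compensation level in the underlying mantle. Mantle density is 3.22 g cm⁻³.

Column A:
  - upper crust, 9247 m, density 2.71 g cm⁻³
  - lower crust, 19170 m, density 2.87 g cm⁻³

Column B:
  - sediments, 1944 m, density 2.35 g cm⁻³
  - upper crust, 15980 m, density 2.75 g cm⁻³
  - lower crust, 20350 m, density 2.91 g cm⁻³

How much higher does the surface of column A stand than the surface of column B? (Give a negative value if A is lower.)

For any compensation level in the mantle, the mantle terms cancel and isostasy reduces to e = (Σt_A − Σt_B) − (Σ(ρt)_A − Σ(ρt)_B) / ρ_m.
Σt_A = 28417 m; Σt_B = 38274 m; Σ(ρt)_A = 80077.27; Σ(ρt)_B = 107731.9 (in m·g cm⁻³).
e = (28417 − 38274) − (80077.27 − 107731.9) / 3.22 = −1270 m.

−1270 m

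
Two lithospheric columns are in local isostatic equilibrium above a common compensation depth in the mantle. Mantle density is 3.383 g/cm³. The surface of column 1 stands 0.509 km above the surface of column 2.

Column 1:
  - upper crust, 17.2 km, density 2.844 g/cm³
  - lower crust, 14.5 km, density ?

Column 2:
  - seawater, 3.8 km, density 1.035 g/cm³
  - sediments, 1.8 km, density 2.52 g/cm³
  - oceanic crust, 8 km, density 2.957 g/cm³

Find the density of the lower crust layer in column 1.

2.95 g/cm³

Take the compensation level at the base of the deeper column (depth z_c below the surface of column 1) and equate Σ ρ_i t_i down to z_c; mantle fills any gap and the z_c terms cancel.
Column 1: 17.2×2.844 + 14.5×ρ + (z_c − 31.7)×3.383
Column 2: 0.509×0 + 3.8×1.035 + 1.8×2.52 + 8×2.957 + (z_c − 0.509 − 13.6)×3.383
The z_c×3.383 term appears on both sides and cancels. Collect the known terms of each column as K = Σ(ρt)_known − 3.383 × (depth of known layers): K_1 = 48.9168 − 3.383×31.7 = −58.3243; K_2 = 32.125 − 3.383×(0.509 + 13.6) = −15.605747.
Balance: K_1 + 14.5×ρ = K_2, so ρ = (K_2 − K_1)/14.5 = 42.7186/14.5 = 2.95 g/cm³.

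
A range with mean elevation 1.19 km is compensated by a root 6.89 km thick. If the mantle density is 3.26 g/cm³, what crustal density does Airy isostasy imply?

2.78 g/cm³

ρ_c h = (ρ_m − ρ_c) r → ρ_c (h + r) = ρ_m r → ρ_c = ρ_m r / (h + r).
ρ_c = 3.26 × 6.89 km / (1.19 km + 6.89 km) = 2.78 g/cm³.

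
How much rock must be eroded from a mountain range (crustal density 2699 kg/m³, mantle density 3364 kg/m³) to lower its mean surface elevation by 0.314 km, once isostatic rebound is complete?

1.59 km

Net drop Δ = e − u = e − e ρ_c/ρ_m = e (ρ_m − ρ_c)/ρ_m.
e = Δ ρ_m/(ρ_m − ρ_c) = 0.314 km × 3364/665 = 1.59 km.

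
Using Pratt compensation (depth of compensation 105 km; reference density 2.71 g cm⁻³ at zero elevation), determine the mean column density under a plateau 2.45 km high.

2.65 g cm⁻³

Pratt balance: ρ_ref D = ρ (D + h).
ρ = ρ_ref D/(D + h) = 2.71 × 105 km/(105 km + 2.45 km) = 2.65 g cm⁻³.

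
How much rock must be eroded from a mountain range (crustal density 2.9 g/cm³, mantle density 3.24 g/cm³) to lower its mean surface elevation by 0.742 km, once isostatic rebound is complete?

Net drop Δ = e − u = e − e ρ_c/ρ_m = e (ρ_m − ρ_c)/ρ_m.
e = Δ ρ_m/(ρ_m − ρ_c) = 0.742 km × 3.24/0.34 = 7.07 km.

7.07 km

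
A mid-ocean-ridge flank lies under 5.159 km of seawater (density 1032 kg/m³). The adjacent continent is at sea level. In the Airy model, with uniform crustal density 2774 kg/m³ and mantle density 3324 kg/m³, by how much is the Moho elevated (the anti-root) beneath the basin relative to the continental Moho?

16.3 km

Isostatic balance requires: replacing crust with seawater at the top is compensated by replacing crust with mantle at the base: d (ρ_c − ρ_w) = a (ρ_m − ρ_c).
a = d (ρ_c − ρ_w)/(ρ_m − ρ_c) = 5.159 km × 1742/550 = 16.3 km.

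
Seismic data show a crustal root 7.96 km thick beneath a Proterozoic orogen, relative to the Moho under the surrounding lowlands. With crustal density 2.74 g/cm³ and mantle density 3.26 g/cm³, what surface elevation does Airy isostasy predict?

For local isostatic compensation: ρ_c h = (ρ_m − ρ_c) r.
h = r (ρ_m − ρ_c) / ρ_c = 7.96 km × (3.26 − 2.74) / 2.74 = 1.51 km.

1.51 km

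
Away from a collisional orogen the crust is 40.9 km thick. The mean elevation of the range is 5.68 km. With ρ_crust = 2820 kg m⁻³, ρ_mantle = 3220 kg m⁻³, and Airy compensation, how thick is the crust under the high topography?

86.6 km

Root depth r = h ρ_c / (ρ_m − ρ_c) = 5.68 km × 2820 / 400 = 40.04 km.
Total thickness = T + h + r = 40.9 km + 5.68 km + 40.04 km = 86.6 km.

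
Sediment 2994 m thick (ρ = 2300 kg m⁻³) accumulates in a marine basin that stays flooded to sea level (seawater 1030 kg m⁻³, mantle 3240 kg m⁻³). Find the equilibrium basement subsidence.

Submarine loading: the sediment displaces seawater, and the subsidence is in turn flooded, so s (ρ_m − ρ_w) = t (ρ_sed − ρ_w).
s = 2994 m × (2300 − 1030) / (3240 − 1030) = 1720 m.

1720 m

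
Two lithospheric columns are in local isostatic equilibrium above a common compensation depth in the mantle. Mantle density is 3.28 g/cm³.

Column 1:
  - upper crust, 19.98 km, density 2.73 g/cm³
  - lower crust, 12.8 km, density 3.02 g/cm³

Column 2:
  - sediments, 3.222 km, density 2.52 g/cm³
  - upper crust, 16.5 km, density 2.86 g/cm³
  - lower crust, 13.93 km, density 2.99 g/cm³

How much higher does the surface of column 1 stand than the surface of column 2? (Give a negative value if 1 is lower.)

0.274 km

For any compensation level in the mantle, the mantle terms cancel and isostasy reduces to e = (Σt_1 − Σt_2) − (Σ(ρt)_1 − Σ(ρt)_2) / ρ_m.
Σt_1 = 32.78 km; Σt_2 = 33.652 km; Σ(ρt)_1 = 93.2014; Σ(ρt)_2 = 96.96014 (in km·g/cm³).
e = (32.78 − 33.652) − (93.2014 − 96.96014) / 3.28 = 0.274 km.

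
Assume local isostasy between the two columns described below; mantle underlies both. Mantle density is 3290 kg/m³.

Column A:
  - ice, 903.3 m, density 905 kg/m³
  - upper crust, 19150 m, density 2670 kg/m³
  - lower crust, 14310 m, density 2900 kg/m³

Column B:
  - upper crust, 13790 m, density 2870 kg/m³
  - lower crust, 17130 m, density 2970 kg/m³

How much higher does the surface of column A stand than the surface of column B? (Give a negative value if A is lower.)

For any compensation level in the mantle, the mantle terms cancel and isostasy reduces to e = (Σt_A − Σt_B) − (Σ(ρt)_A − Σ(ρt)_B) / ρ_m.
Σt_A = 34363.3 m; Σt_B = 30920 m; Σ(ρt)_A = 93446986.5; Σ(ρt)_B = 90453400 (in m·kg/m³).
e = (34363.3 − 30920) − (93446986.5 − 90453400) / 3290 = 2530 m.

2530 m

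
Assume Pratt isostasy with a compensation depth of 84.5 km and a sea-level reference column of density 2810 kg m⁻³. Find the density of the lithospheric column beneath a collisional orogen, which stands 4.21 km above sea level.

2680 kg m⁻³

Pratt balance: ρ_ref D = ρ (D + h).
ρ = ρ_ref D/(D + h) = 2810 × 84.5 km/(84.5 km + 4.21 km) = 2680 kg m⁻³.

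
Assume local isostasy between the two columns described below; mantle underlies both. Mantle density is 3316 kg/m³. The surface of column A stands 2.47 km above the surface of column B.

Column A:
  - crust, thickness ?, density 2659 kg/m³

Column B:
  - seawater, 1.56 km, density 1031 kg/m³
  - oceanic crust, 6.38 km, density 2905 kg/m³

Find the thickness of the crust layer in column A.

21.9 km

Take the compensation level at the base of the deeper column (depth z_c below the surface of column A) and equate Σ ρ_i t_i down to z_c; mantle fills any gap and the z_c terms cancel.
Column A: x×2659 + (z_c − 0 − x)×3316
Column B: 2.47×0 + 1.56×1031 + 6.38×2905 + (z_c − 2.47 − 7.94)×3316
The z_c×3316 term appears on both sides and cancels. Collect the known terms of each column as K = Σ(ρt)_known − 3316 × (depth of known layers): K_A = 0 − 3316×0 = 0; K_B = 20142.26 − 3316×(2.47 + 7.94) = −14377.3.
Balance: K_A − x×(3316 − 2659) = K_B, so x = (K_A − K_B)/(3316 − 2659) = 14377.3/657 = 21.9 km.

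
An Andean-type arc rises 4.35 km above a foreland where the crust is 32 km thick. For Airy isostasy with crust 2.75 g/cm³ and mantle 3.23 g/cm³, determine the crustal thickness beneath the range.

Root depth r = h ρ_c / (ρ_m − ρ_c) = 4.35 km × 2.75 / 0.48 = 24.92 km.
Total thickness = T + h + r = 32 km + 4.35 km + 24.92 km = 61.3 km.

61.3 km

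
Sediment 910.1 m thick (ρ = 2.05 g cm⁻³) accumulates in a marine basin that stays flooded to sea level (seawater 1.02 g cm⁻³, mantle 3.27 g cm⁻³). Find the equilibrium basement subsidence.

Submarine loading: the sediment displaces seawater, and the subsidence is in turn flooded, so s (ρ_m − ρ_w) = t (ρ_sed − ρ_w).
s = 910.1 m × (2.05 − 1.02) / (3.27 − 1.02) = 417 m.

417 m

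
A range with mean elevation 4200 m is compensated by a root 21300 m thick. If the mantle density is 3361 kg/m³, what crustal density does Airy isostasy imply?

ρ_c h = (ρ_m − ρ_c) r → ρ_c (h + r) = ρ_m r → ρ_c = ρ_m r / (h + r).
ρ_c = 3361 × 21300 m / (4200 m + 21300 m) = 2810 kg/m³.

2810 kg/m³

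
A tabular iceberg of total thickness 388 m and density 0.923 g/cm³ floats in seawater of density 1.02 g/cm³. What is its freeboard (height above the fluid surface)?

36.9 m

Floating equilibrium: submerged depth d = t ρ_obj/ρ_fluid = 388 m × 0.923/1.02 = 351.1 m.
Freeboard = t − d = 388 m − 351.1 m = 36.9 m.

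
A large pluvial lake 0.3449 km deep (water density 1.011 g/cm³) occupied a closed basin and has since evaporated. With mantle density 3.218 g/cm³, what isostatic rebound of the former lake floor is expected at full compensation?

0.108 km

u = d ρ_w/ρ_m = 0.3449 km × 1.011/3.218 = 0.108 km.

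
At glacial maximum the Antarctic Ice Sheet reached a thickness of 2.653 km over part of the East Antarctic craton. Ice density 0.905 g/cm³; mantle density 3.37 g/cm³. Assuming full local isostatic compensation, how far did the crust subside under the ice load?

Isostatic balance requires: the ice load ρ_ice t is balanced by mantle displaced below, ρ_m s.
s = t ρ_ice / ρ_m = 2.653 km × 0.905/3.37 = 0.712 km.

0.712 km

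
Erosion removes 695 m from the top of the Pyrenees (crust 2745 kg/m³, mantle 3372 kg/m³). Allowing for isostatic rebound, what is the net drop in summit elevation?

Rebound u = e ρ_c/ρ_m = 695 m × 2745/3372 = 565.8 m.
Net surface drop = e − u = 695 m − 565.8 m = e (ρ_m − ρ_c)/ρ_m = 129 m.

129 m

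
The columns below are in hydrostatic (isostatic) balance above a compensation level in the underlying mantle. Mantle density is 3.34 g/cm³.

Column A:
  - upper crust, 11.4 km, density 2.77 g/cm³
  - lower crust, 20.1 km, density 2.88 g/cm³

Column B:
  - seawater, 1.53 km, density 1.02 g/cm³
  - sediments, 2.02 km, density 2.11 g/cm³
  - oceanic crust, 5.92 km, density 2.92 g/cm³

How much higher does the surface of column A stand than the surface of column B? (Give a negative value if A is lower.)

2.16 km

For any compensation level in the mantle, the mantle terms cancel and isostasy reduces to e = (Σt_A − Σt_B) − (Σ(ρt)_A − Σ(ρt)_B) / ρ_m.
Σt_A = 31.5 km; Σt_B = 9.47 km; Σ(ρt)_A = 89.466; Σ(ρt)_B = 23.1092 (in km·g/cm³).
e = (31.5 − 9.47) − (89.466 − 23.1092) / 3.34 = 2.16 km.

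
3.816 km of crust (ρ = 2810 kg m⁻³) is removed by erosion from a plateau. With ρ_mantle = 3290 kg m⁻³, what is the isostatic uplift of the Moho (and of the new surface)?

3.26 km

Unloading: uplift u = e ρ_c/ρ_m = 3.816 km × 2810/3290 = 3.26 km.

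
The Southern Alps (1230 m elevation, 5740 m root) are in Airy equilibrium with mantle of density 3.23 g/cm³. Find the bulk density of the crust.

ρ_c h = (ρ_m − ρ_c) r → ρ_c (h + r) = ρ_m r → ρ_c = ρ_m r / (h + r).
ρ_c = 3.23 × 5740 m / (1230 m + 5740 m) = 2.66 g/cm³.

2.66 g/cm³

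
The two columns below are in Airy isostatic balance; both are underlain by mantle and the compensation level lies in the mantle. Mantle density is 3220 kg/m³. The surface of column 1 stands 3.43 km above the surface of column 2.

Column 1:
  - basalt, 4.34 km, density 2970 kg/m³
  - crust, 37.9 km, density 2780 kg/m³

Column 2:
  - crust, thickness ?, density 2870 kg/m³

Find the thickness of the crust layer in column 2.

Take the compensation level at the base of the deeper column (depth z_c below the surface of column 1) and equate Σ ρ_i t_i down to z_c; mantle fills any gap and the z_c terms cancel.
Column 1: 4.34×2970 + 37.9×2780 + (z_c − 42.24)×3220
Column 2: 3.43×0 + x×2870 + (z_c − 3.43 − 0 − x)×3220
The z_c×3220 term appears on both sides and cancels. Collect the known terms of each column as K = Σ(ρt)_known − 3220 × (depth of known layers): K_1 = 118251.8 − 3220×42.24 = −17761; K_2 = 0 − 3220×(3.43 + 0) = −11044.6.
Balance: K_1 = K_2 − x×(3220 − 2870), so x = (K_2 − K_1)/(3220 − 2870) = 6716.4/350 = 19.2 km.

19.2 km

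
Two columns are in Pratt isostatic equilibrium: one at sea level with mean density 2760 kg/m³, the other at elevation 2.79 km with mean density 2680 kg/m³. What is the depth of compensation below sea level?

ρ_ref D = ρ (D + h) → D (ρ_ref − ρ) = ρ h.
D = ρ h/(ρ_ref − ρ) = 2680 × 2.79 km/(2760 − 2680) = 93.5 km.

93.5 km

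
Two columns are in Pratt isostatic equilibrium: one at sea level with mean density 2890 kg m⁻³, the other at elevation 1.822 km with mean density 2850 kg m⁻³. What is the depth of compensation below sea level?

ρ_ref D = ρ (D + h) → D (ρ_ref − ρ) = ρ h.
D = ρ h/(ρ_ref − ρ) = 2850 × 1.822 km/(2890 − 2850) = 130 km.

130 km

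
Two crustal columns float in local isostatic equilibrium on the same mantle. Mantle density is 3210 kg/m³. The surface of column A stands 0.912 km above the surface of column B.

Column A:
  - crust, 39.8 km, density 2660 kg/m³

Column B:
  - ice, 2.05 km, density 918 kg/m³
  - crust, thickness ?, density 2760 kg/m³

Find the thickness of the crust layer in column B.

Take the compensation level at the base of the deeper column (depth z_c below the surface of column A) and equate Σ ρ_i t_i down to z_c; mantle fills any gap and the z_c terms cancel.
Column A: 39.8×2660 + (z_c − 39.8)×3210
Column B: 0.912×0 + 2.05×918 + x×2760 + (z_c − 0.912 − 2.05 − x)×3210
The z_c×3210 term appears on both sides and cancels. Collect the known terms of each column as K = Σ(ρt)_known − 3210 × (depth of known layers): K_A = 105868 − 3210×39.8 = −21890; K_B = 1881.9 − 3210×(0.912 + 2.05) = −7626.12.
Balance: K_A = K_B − x×(3210 − 2760), so x = (K_B − K_A)/(3210 − 2760) = 14263.9/450 = 31.7 km.

31.7 km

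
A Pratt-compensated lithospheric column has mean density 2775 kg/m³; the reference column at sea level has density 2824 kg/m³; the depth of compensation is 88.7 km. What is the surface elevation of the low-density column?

ρ_ref D = ρ (D + h) → h = D (ρ_ref − ρ)/ρ.
h = 88.7 km × (2824 − 2775)/2775 = 1.57 km.

1.57 km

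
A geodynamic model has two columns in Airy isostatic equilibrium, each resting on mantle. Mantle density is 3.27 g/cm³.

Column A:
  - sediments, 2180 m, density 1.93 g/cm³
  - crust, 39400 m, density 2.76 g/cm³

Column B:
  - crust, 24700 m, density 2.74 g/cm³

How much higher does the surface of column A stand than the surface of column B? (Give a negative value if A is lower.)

3030 m

For any compensation level in the mantle, the mantle terms cancel and isostasy reduces to e = (Σt_A − Σt_B) − (Σ(ρt)_A − Σ(ρt)_B) / ρ_m.
Σt_A = 41580 m; Σt_B = 24700 m; Σ(ρt)_A = 112951.4; Σ(ρt)_B = 67678 (in m·g/cm³).
e = (41580 − 24700) − (112951.4 − 67678) / 3.27 = 3030 m.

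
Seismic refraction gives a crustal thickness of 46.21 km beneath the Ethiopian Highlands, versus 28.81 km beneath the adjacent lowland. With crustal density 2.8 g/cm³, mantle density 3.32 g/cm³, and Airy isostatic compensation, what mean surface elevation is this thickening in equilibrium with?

2.73 km

Excess crust Δ = 46.21 km − 28.81 km = 17.4 km, split between elevation h and root r with h + r = Δ.
Airy balance ρ_c h = (ρ_m − ρ_c) r gives r = h ρ_c/(ρ_m − ρ_c), so h (1 + ρ_c/(ρ_m − ρ_c)) = Δ, i.e. h = Δ (ρ_m − ρ_c)/ρ_m.
h = 17.4 km × 0.52/3.32 = 2.73 km.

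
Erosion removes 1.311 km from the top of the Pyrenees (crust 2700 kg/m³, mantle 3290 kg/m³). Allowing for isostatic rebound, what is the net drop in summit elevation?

0.235 km

Rebound u = e ρ_c/ρ_m = 1.311 km × 2700/3290 = 1.076 km.
Net surface drop = e − u = 1.311 km − 1.076 km = e (ρ_m − ρ_c)/ρ_m = 0.235 km.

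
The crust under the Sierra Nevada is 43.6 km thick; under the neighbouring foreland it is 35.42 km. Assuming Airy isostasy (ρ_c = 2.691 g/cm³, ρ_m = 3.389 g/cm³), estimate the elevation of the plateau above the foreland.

1.68 km

Excess crust Δ = 43.6 km − 35.42 km = 8.18 km, split between elevation h and root r with h + r = Δ.
Airy balance ρ_c h = (ρ_m − ρ_c) r gives r = h ρ_c/(ρ_m − ρ_c), so h (1 + ρ_c/(ρ_m − ρ_c)) = Δ, i.e. h = Δ (ρ_m − ρ_c)/ρ_m.
h = 8.18 km × 0.698/3.389 = 1.68 km.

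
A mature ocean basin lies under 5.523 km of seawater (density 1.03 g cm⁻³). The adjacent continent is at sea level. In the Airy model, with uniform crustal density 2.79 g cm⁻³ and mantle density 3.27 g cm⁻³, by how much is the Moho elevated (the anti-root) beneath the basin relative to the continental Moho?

20.3 km

Equating mass per unit area of the two columns: replacing crust with seawater at the top is compensated by replacing crust with mantle at the base: d (ρ_c − ρ_w) = a (ρ_m − ρ_c).
a = d (ρ_c − ρ_w)/(ρ_m − ρ_c) = 5.523 km × 1.76/0.48 = 20.3 km.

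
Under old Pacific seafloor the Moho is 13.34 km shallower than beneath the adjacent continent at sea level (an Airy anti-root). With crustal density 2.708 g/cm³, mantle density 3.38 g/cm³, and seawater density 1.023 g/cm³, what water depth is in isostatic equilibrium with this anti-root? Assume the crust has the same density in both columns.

5.32 km

Replacing a thickness d of crust by seawater at the top must be balanced by replacing crust with mantle at the base: d (ρ_c − ρ_w) = a (ρ_m − ρ_c).
d = a (ρ_m − ρ_c)/(ρ_c − ρ_w) = 13.34 km × 0.672/1.685 = 5.32 km.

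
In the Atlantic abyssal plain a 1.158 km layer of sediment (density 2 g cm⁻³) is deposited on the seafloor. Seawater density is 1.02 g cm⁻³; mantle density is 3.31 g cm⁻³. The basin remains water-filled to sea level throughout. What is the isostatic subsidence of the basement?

Submarine loading: the sediment displaces seawater, and the subsidence is in turn flooded, so s (ρ_m − ρ_w) = t (ρ_sed − ρ_w).
s = 1.158 km × (2 − 1.02) / (3.31 − 1.02) = 0.496 km.

0.496 km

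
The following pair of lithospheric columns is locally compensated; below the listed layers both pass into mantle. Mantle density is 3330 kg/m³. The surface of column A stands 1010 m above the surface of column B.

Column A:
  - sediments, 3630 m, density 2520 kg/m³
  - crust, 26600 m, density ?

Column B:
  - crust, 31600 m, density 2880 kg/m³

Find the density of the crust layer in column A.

2780 kg/m³

Take the compensation level at the base of the deeper column (depth z_c below the surface of column A) and equate Σ ρ_i t_i down to z_c; mantle fills any gap and the z_c terms cancel.
Column A: 3630×2520 + 26600×ρ + (z_c − 30230)×3330
Column B: 1010×0 + 31600×2880 + (z_c − 1010 − 31600)×3330
The z_c×3330 term appears on both sides and cancels. Collect the known terms of each column as K = Σ(ρt)_known − 3330 × (depth of known layers): K_A = 9147600 − 3330×30230 = −91518300; K_B = 91008000 − 3330×(1010 + 31600) = −17583300.
Balance: K_A + 26600×ρ = K_B, so ρ = (K_B − K_A)/26600 = 73935000/26600 = 2780 kg/m³.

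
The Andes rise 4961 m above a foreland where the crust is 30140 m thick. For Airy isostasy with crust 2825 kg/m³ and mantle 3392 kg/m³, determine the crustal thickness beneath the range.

59800 m

Root depth r = h ρ_c / (ρ_m − ρ_c) = 4961 m × 2825 / 567 = 24720 m.
Total thickness = T + h + r = 30140 m + 4961 m + 24720 m = 59800 m.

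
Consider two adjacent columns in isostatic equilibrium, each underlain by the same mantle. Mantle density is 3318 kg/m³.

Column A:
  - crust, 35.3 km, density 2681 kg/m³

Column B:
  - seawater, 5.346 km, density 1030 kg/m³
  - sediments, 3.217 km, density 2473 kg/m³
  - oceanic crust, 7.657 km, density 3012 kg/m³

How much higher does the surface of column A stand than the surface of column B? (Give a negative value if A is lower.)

For any compensation level in the mantle, the mantle terms cancel and isostasy reduces to e = (Σt_A − Σt_B) − (Σ(ρt)_A − Σ(ρt)_B) / ρ_m.
Σt_A = 35.3 km; Σt_B = 16.22 km; Σ(ρt)_A = 94639.3; Σ(ρt)_B = 36524.905 (in km·kg/m³).
e = (35.3 − 16.22) − (94639.3 − 36524.905) / 3318 = 1.57 km.

1.57 km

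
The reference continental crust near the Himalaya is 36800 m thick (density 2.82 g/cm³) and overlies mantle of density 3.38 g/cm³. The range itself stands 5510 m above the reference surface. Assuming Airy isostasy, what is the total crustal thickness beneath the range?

Root depth r = h ρ_c / (ρ_m − ρ_c) = 5510 m × 2.82 / 0.56 = 27750 m.
Total thickness = T + h + r = 36800 m + 5510 m + 27750 m = 70100 m.

70100 m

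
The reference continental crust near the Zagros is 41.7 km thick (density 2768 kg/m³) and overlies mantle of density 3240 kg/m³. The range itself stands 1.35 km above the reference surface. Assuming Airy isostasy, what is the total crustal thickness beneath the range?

51 km

Root depth r = h ρ_c / (ρ_m − ρ_c) = 1.35 km × 2768 / 472 = 7.917 km.
Total thickness = T + h + r = 41.7 km + 1.35 km + 7.917 km = 51 km.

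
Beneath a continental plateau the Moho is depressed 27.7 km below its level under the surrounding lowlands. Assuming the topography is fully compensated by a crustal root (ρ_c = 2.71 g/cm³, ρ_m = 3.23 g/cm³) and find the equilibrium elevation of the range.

For local isostatic compensation: ρ_c h = (ρ_m − ρ_c) r.
h = r (ρ_m − ρ_c) / ρ_c = 27.7 km × (3.23 − 2.71) / 2.71 = 5.32 km.

5.32 km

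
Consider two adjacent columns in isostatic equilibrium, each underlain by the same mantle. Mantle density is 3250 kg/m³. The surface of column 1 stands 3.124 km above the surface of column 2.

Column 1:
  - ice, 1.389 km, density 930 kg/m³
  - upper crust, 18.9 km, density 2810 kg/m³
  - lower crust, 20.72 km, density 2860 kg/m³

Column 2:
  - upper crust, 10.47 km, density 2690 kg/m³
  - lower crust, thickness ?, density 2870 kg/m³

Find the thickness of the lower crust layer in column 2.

Take the compensation level at the base of the deeper column (depth z_c below the surface of column 1) and equate Σ ρ_i t_i down to z_c; mantle fills any gap and the z_c terms cancel.
Column 1: 1.389×930 + 18.9×2810 + 20.72×2860 + (z_c − 41.009)×3250
Column 2: 3.124×0 + 10.47×2690 + x×2870 + (z_c − 3.124 − 10.47 − x)×3250
The z_c×3250 term appears on both sides and cancels. Collect the known terms of each column as K = Σ(ρt)_known − 3250 × (depth of known layers): K_1 = 113659.97 − 3250×41.009 = −19619.28; K_2 = 28164.3 − 3250×(3.124 + 10.47) = −16016.2.
Balance: K_1 = K_2 − x×(3250 − 2870), so x = (K_2 − K_1)/(3250 − 2870) = 3603.08/380 = 9.48 km.

9.48 km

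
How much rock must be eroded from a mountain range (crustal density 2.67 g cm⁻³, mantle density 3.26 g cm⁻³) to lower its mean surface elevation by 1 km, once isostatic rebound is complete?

5.53 km

Net drop Δ = e − u = e − e ρ_c/ρ_m = e (ρ_m − ρ_c)/ρ_m.
e = Δ ρ_m/(ρ_m − ρ_c) = 1 km × 3.26/0.59 = 5.53 km.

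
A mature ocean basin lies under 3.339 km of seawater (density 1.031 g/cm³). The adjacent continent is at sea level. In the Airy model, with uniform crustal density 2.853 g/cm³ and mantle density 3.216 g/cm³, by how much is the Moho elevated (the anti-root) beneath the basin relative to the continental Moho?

16.8 km

By Archimedes' principle applied to the lithosphere: replacing crust with seawater at the top is compensated by replacing crust with mantle at the base: d (ρ_c − ρ_w) = a (ρ_m − ρ_c).
a = d (ρ_c − ρ_w)/(ρ_m − ρ_c) = 3.339 km × 1.822/0.363 = 16.8 km.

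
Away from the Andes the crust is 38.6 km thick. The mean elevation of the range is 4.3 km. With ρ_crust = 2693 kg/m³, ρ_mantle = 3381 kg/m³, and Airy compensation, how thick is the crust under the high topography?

Root depth r = h ρ_c / (ρ_m − ρ_c) = 4.3 km × 2693 / 688 = 16.83 km.
Total thickness = T + h + r = 38.6 km + 4.3 km + 16.83 km = 59.7 km.

59.7 km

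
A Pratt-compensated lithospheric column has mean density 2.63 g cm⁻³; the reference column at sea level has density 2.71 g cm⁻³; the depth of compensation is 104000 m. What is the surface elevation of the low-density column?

3160 m

ρ_ref D = ρ (D + h) → h = D (ρ_ref − ρ)/ρ.
h = 104000 m × (2.71 − 2.63)/2.63 = 3160 m.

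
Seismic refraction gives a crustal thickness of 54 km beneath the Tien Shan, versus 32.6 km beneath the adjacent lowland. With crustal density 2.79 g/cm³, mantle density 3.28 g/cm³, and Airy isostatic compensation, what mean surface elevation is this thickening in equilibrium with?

Excess crust Δ = 54 km − 32.6 km = 21.4 km, split between elevation h and root r with h + r = Δ.
Airy balance ρ_c h = (ρ_m − ρ_c) r gives r = h ρ_c/(ρ_m − ρ_c), so h (1 + ρ_c/(ρ_m − ρ_c)) = Δ, i.e. h = Δ (ρ_m − ρ_c)/ρ_m.
h = 21.4 km × 0.49/3.28 = 3.2 km.

3.2 km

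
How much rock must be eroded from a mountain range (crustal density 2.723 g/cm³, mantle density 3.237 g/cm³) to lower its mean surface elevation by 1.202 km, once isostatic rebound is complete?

7.57 km

Net drop Δ = e − u = e − e ρ_c/ρ_m = e (ρ_m − ρ_c)/ρ_m.
e = Δ ρ_m/(ρ_m − ρ_c) = 1.202 km × 3.237/0.514 = 7.57 km.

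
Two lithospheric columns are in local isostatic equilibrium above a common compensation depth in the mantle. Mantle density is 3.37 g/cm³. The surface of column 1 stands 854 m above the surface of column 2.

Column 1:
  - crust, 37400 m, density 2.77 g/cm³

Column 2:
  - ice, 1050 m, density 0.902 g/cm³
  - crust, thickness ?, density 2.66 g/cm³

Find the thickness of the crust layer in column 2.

Take the compensation level at the base of the deeper column (depth z_c below the surface of column 1) and equate Σ ρ_i t_i down to z_c; mantle fills any gap and the z_c terms cancel.
Column 1: 37400×2.77 + (z_c − 37400)×3.37
Column 2: 854×0 + 1050×0.902 + x×2.66 + (z_c − 854 − 1050 − x)×3.37
The z_c×3.37 term appears on both sides and cancels. Collect the known terms of each column as K = Σ(ρt)_known − 3.37 × (depth of known layers): K_1 = 103598 − 3.37×37400 = −22440; K_2 = 947.1 − 3.37×(854 + 1050) = −5469.38.
Balance: K_1 = K_2 − x×(3.37 − 2.66), so x = (K_2 − K_1)/(3.37 − 2.66) = 16970.6/0.71 = 23900 m.

23900 m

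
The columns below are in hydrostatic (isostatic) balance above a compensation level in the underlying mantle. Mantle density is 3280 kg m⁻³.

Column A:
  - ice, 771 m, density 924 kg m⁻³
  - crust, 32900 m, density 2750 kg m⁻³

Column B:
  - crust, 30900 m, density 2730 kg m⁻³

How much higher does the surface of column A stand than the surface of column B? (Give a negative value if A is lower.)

689 m

For any compensation level in the mantle, the mantle terms cancel and isostasy reduces to e = (Σt_A − Σt_B) − (Σ(ρt)_A − Σ(ρt)_B) / ρ_m.
Σt_A = 33671 m; Σt_B = 30900 m; Σ(ρt)_A = 91187404; Σ(ρt)_B = 84357000 (in m·kg m⁻³).
e = (33671 − 30900) − (91187404 − 84357000) / 3280 = 689 m.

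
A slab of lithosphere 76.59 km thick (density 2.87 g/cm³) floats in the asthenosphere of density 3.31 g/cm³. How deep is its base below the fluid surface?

Draft d = t ρ_obj/ρ_fluid = 76.59 km × 2.87/3.31 = 66.4 km.

66.4 km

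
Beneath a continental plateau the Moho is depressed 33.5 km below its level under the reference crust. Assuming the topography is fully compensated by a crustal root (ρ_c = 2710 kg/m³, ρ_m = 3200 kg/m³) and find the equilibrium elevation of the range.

For local isostatic compensation: ρ_c h = (ρ_m − ρ_c) r.
h = r (ρ_m − ρ_c) / ρ_c = 33.5 km × (3200 − 2710) / 2710 = 6.06 km.

6.06 km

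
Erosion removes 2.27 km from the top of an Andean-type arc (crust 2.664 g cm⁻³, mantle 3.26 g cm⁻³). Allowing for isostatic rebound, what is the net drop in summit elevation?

0.415 km

Rebound u = e ρ_c/ρ_m = 2.27 km × 2.664/3.26 = 1.855 km.
Net surface drop = e − u = 2.27 km − 1.855 km = e (ρ_m − ρ_c)/ρ_m = 0.415 km.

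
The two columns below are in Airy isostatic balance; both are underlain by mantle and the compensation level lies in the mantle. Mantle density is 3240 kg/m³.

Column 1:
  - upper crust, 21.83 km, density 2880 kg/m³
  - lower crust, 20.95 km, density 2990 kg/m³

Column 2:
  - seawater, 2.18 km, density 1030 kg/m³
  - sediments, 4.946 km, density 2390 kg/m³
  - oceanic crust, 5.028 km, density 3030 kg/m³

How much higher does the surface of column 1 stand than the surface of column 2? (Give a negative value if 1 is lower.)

0.932 km

For any compensation level in the mantle, the mantle terms cancel and isostasy reduces to e = (Σt_1 − Σt_2) − (Σ(ρt)_1 − Σ(ρt)_2) / ρ_m.
Σt_1 = 42.78 km; Σt_2 = 12.154 km; Σ(ρt)_1 = 125510.9; Σ(ρt)_2 = 29301.18 (in km·kg/m³).
e = (42.78 − 12.154) − (125510.9 − 29301.18) / 3240 = 0.932 km.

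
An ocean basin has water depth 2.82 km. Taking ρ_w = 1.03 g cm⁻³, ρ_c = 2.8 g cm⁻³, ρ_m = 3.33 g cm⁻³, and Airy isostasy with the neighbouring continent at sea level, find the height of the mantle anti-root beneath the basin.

Balancing pressure at the compensation depth: replacing crust with seawater at the top is compensated by replacing crust with mantle at the base: d (ρ_c − ρ_w) = a (ρ_m − ρ_c).
a = d (ρ_c − ρ_w)/(ρ_m − ρ_c) = 2.82 km × 1.77/0.53 = 9.42 km.

9.42 km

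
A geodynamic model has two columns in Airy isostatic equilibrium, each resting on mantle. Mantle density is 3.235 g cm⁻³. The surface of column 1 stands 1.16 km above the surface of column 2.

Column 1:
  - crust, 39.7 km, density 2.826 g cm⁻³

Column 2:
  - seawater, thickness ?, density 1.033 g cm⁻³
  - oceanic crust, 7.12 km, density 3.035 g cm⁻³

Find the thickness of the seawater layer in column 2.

5.02 km

Take the compensation level at the base of the deeper column (depth z_c below the surface of column 1) and equate Σ ρ_i t_i down to z_c; mantle fills any gap and the z_c terms cancel.
Column 1: 39.7×2.826 + (z_c − 39.7)×3.235
Column 2: 1.16×0 + x×1.033 + 7.12×3.035 + (z_c − 1.16 − 7.12 − x)×3.235
The z_c×3.235 term appears on both sides and cancels. Collect the known terms of each column as K = Σ(ρt)_known − 3.235 × (depth of known layers): K_1 = 112.1922 − 3.235×39.7 = −16.2373; K_2 = 21.6092 − 3.235×(1.16 + 7.12) = −5.1766.
Balance: K_1 = K_2 − x×(3.235 − 1.033), so x = (K_2 − K_1)/(3.235 − 1.033) = 11.0607/2.202 = 5.02 km.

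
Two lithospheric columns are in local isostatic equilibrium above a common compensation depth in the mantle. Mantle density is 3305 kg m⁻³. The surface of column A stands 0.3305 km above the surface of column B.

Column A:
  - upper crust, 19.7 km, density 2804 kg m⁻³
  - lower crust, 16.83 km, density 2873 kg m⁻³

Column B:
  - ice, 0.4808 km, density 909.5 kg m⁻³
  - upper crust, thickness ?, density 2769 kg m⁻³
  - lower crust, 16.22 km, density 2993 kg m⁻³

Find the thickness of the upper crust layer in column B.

18.3 km

Take the compensation level at the base of the deeper column (depth z_c below the surface of column A) and equate Σ ρ_i t_i down to z_c; mantle fills any gap and the z_c terms cancel.
Column A: 19.7×2804 + 16.83×2873 + (z_c − 36.53)×3305
Column B: 0.3305×0 + 0.4808×909.5 + x×2769 + 16.22×2993 + (z_c − 0.3305 − 16.7008 − x)×3305
The z_c×3305 term appears on both sides and cancels. Collect the known terms of each column as K = Σ(ρt)_known − 3305 × (depth of known layers): K_A = 103591.39 − 3305×36.53 = −17140.26; K_B = 48983.7476 − 3305×(0.3305 + 16.7008) = −7304.6989.
Balance: K_A = K_B − x×(3305 − 2769), so x = (K_B − K_A)/(3305 − 2769) = 9835.56/536 = 18.3 km.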